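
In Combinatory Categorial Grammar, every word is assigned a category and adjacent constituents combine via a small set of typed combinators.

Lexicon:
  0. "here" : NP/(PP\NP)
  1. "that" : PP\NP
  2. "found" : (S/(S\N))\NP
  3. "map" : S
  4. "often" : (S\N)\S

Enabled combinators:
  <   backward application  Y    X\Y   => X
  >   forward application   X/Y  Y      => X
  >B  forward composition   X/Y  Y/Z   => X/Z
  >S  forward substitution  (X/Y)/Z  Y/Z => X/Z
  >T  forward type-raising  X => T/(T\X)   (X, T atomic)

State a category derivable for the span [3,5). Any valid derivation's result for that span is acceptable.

S\N

[0,5] S   >
  [0,3] S/(S\N)   <
    [0,2] NP   >
      [0,1] "here" : NP/(PP\NP)
      [1,2] "that" : PP\NP
    [2,3] "found" : (S/(S\N))\NP
  [3,5] S\N   <
    [3,4] "map" : S
    [4,5] "often" : (S\N)\S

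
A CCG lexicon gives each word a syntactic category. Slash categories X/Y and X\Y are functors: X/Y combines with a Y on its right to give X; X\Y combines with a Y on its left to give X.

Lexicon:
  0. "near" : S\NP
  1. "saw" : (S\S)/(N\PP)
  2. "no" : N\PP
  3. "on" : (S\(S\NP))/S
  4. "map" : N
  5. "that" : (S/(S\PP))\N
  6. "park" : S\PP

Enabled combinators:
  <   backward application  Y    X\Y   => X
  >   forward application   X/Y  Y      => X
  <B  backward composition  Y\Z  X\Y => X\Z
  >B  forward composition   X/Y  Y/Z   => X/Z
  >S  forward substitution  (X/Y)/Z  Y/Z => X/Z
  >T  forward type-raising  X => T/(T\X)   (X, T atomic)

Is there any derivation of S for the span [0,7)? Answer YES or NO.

YES

[0,7] S   <
  [0,3] S\NP   <B
    [0,1] "near" : S\NP
    [1,3] S\S   >
      [1,2] "saw" : (S\S)/(N\PP)
      [2,3] "no" : N\PP
  [3,7] S\(S\NP)   >
    [3,4] "on" : (S\(S\NP))/S
    [4,7] S   >
      [4,6] S/(S\PP)   <
        [4,5] "map" : N
        [5,6] "that" : (S/(S\PP))\N
      [6,7] "park" : S\PP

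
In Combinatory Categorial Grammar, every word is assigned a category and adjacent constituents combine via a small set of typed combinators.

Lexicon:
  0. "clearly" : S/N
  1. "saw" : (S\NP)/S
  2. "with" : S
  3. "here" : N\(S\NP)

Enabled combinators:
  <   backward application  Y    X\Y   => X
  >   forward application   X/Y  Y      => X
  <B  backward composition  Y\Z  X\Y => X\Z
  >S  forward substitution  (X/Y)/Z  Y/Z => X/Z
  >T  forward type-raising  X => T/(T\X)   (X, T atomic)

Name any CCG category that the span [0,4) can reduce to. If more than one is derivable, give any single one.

[0,4] S   >
  [0,1] "clearly" : S/N
  [1,4] N   <
    [1,3] S\NP   >
      [1,2] "saw" : (S\NP)/S
      [2,3] "with" : S
    [3,4] "here" : N\(S\NP)

S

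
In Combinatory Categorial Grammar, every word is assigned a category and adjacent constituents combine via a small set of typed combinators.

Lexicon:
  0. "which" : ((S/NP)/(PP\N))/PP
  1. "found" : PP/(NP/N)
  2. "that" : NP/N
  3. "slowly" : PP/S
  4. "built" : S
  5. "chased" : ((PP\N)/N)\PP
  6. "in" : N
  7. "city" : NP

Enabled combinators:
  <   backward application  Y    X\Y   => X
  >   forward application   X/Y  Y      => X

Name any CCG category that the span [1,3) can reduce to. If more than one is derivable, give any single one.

PP

[0,8] S   >
  [0,7] S/NP   >
    [0,3] (S/NP)/(PP\N)   >
      [0,1] "which" : ((S/NP)/(PP\N))/PP
      [1,3] PP   >
        [1,2] "found" : PP/(NP/N)
        [2,3] "that" : NP/N
    [3,7] PP\N   >
      [3,6] (PP\N)/N   <
        [3,5] PP   >
          [3,4] "slowly" : PP/S
          [4,5] "built" : S
        [5,6] "chased" : ((PP\N)/N)\PP
      [6,7] "in" : N
  [7,8] "city" : NP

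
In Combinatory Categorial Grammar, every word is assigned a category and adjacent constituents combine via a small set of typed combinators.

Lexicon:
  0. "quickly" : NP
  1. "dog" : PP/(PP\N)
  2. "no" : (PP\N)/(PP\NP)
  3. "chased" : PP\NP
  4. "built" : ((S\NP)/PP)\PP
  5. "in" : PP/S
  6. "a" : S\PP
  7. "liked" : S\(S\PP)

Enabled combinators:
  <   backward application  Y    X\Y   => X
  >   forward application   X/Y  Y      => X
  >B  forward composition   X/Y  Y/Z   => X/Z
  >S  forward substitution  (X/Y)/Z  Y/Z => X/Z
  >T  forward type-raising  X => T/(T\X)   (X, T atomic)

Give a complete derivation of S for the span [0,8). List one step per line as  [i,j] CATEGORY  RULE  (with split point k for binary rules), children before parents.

[0,1] NP  lex  "quickly"
[0,1] S/(S\NP)  >T
[1,2] PP/(PP\N)  lex  "dog"
[2,3] (PP\N)/(PP\NP)  lex  "no"
[3,4] PP\NP  lex  "chased"
[2,4] PP\N  >  k=3
[1,4] PP  >  k=2
[4,5] ((S\NP)/PP)\PP  lex  "built"
[1,5] (S\NP)/PP  <  k=4
[5,6] PP/S  lex  "in"
[6,7] S\PP  lex  "a"
[7,8] S\(S\PP)  lex  "liked"
[6,8] S  <  k=7
[5,8] PP  >  k=6
[1,8] S\NP  >  k=5
[0,8] S  >  k=1

[0,8] S   >
  [0,1] S/(S\NP)   >T
    [0,1] "quickly" : NP
  [1,8] S\NP   >
    [1,5] (S\NP)/PP   <
      [1,4] PP   >
        [1,2] "dog" : PP/(PP\N)
        [2,4] PP\N   >
          [2,3] "no" : (PP\N)/(PP\NP)
          [3,4] "chased" : PP\NP
      [4,5] "built" : ((S\NP)/PP)\PP
    [5,8] PP   >
      [5,6] "in" : PP/S
      [6,8] S   <
        [6,7] "a" : S\PP
        [7,8] "liked" : S\(S\PP)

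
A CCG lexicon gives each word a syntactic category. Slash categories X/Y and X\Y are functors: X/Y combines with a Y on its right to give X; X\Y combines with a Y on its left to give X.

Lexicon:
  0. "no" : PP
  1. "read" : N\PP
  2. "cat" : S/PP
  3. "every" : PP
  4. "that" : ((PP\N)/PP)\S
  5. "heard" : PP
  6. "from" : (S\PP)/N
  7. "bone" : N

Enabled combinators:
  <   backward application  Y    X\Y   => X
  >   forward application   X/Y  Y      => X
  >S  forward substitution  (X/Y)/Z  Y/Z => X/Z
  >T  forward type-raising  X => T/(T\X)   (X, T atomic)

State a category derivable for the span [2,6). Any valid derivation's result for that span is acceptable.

[0,8] S   <
  [0,6] PP   <
    [0,2] N   >
      [0,1] N/(N\PP)   >T
        [0,1] "no" : PP
      [1,2] "read" : N\PP
    [2,6] PP\N   >
      [2,5] (PP\N)/PP   <
        [2,4] S   >
          [2,3] "cat" : S/PP
          [3,4] "every" : PP
        [4,5] "that" : ((PP\N)/PP)\S
      [5,6] "heard" : PP
  [6,8] S\PP   >
    [6,7] "from" : (S\PP)/N
    [7,8] "bone" : N

PP\N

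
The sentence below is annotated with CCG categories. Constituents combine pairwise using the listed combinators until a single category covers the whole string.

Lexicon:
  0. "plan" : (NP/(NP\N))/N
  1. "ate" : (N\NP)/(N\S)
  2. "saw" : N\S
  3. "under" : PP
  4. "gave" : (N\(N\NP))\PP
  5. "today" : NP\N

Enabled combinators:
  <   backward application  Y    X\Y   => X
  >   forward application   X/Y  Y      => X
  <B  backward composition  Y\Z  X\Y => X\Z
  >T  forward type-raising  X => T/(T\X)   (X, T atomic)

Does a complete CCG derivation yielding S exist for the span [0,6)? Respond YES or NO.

(NP/(NP\N))/N (N\NP)/(N\S) N\S PP (N\(N\NP))\PP NP\N
CKY chart[0,6] = {N/(N\NP), NP, NP/(NP\NP), PP/(PP\NP), S/(S\NP)}; S ∉ chart

NO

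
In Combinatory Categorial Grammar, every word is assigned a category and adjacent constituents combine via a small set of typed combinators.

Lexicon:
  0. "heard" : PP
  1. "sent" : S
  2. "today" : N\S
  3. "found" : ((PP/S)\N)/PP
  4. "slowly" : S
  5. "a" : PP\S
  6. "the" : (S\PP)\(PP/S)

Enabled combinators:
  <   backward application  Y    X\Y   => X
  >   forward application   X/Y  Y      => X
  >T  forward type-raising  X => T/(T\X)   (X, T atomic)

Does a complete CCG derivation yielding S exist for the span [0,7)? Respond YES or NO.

YES

[0,7] S   <
  [0,1] "heard" : PP
  [1,7] S\PP   <
    [1,6] PP/S   <
      [1,3] N   >
        [1,2] N/(N\S)   >T
          [1,2] "sent" : S
        [2,3] "today" : N\S
      [3,6] (PP/S)\N   >
        [3,4] "found" : ((PP/S)\N)/PP
        [4,6] PP   <
          [4,5] "slowly" : S
          [5,6] "a" : PP\S
    [6,7] "the" : (S\PP)\(PP/S)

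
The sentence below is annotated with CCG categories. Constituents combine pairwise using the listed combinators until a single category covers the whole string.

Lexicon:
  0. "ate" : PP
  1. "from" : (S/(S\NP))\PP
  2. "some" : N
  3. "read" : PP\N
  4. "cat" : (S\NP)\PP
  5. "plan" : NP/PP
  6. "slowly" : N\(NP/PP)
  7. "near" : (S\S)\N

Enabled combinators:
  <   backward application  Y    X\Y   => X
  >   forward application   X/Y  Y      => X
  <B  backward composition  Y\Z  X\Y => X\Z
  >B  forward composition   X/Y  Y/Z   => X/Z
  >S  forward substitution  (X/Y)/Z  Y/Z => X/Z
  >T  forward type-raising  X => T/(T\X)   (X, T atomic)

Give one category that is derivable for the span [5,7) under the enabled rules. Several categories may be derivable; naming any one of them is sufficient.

[0,8] S   >
  [0,2] S/(S\NP)   <
    [0,1] "ate" : PP
    [1,2] "from" : (S/(S\NP))\PP
  [2,8] S\NP   <B
    [2,5] S\NP   <
      [2,4] PP   >
        [2,3] PP/(PP\N)   >T
          [2,3] "some" : N
        [3,4] "read" : PP\N
      [4,5] "cat" : (S\NP)\PP
    [5,8] S\S   <
      [5,7] N   <
        [5,6] "plan" : NP/PP
        [6,7] "slowly" : N\(NP/PP)
      [7,8] "near" : (S\S)\N

N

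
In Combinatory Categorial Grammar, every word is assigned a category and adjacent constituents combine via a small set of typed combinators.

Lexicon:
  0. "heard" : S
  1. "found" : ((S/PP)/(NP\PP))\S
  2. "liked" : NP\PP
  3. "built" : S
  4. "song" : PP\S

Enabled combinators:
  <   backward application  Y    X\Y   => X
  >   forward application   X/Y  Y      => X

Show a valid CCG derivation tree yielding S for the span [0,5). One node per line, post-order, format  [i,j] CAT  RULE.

[0,5] S   >
  [0,3] S/PP   >
    [0,2] (S/PP)/(NP\PP)   <
      [0,1] "heard" : S
      [1,2] "found" : ((S/PP)/(NP\PP))\S
    [2,3] "liked" : NP\PP
  [3,5] PP   <
    [3,4] "built" : S
    [4,5] "song" : PP\S

[0,1] S  lex  "heard"
[1,2] ((S/PP)/(NP\PP))\S  lex  "found"
[0,2] (S/PP)/(NP\PP)  <  k=1
[2,3] NP\PP  lex  "liked"
[0,3] S/PP  >  k=2
[3,4] S  lex  "built"
[4,5] PP\S  lex  "song"
[3,5] PP  <  k=4
[0,5] S  >  k=3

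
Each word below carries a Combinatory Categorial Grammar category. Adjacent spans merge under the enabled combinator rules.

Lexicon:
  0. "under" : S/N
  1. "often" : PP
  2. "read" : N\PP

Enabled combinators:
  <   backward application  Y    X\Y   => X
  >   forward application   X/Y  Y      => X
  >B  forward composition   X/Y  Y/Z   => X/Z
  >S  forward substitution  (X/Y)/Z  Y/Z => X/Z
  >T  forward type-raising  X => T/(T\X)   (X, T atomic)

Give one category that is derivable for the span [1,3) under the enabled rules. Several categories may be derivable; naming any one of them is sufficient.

N

[0,3] S   >
  [0,1] "under" : S/N
  [1,3] N   <
    [1,2] "often" : PP
    [2,3] "read" : N\PP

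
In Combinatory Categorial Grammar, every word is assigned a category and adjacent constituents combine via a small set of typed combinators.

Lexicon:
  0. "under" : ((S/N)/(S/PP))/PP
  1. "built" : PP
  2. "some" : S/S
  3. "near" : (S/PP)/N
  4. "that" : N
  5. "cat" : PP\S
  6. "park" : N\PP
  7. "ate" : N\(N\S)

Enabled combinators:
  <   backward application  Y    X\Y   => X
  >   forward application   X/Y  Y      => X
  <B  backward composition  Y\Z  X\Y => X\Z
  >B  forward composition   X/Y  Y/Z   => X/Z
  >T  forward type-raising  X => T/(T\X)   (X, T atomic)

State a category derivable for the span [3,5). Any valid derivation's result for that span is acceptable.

[0,8] S   >
  [0,5] S/N   >
    [0,2] (S/N)/(S/PP)   >
      [0,1] "under" : ((S/N)/(S/PP))/PP
      [1,2] "built" : PP
    [2,5] S/PP   >B
      [2,3] "some" : S/S
      [3,5] S/PP   >
        [3,4] "near" : (S/PP)/N
        [4,5] "that" : N
  [5,8] N   <
    [5,7] N\S   <B
      [5,6] "cat" : PP\S
      [6,7] "park" : N\PP
    [7,8] "ate" : N\(N\S)

S/PP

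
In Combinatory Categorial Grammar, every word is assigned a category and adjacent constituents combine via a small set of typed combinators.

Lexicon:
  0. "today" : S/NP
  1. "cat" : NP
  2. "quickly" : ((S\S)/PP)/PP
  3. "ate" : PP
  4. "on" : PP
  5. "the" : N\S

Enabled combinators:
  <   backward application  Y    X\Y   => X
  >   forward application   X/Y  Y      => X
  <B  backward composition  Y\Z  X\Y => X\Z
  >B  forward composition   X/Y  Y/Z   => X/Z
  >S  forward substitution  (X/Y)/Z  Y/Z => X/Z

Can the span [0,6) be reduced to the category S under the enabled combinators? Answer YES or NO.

NO

S/NP NP ((S\S)/PP)/PP PP PP N\S
CKY chart[0,6] = {N}; S ∉ chart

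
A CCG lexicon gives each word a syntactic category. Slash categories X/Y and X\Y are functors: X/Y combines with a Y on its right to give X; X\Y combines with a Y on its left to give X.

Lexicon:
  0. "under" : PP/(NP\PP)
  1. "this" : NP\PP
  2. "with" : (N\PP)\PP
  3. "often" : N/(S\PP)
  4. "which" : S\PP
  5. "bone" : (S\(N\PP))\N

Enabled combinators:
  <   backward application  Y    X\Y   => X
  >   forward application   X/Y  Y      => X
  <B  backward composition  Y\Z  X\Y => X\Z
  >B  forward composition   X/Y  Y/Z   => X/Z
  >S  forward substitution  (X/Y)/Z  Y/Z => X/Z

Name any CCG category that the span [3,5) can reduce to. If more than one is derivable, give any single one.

[0,6] S   <
  [0,3] N\PP   <
    [0,2] PP   >
      [0,1] "under" : PP/(NP\PP)
      [1,2] "this" : NP\PP
    [2,3] "with" : (N\PP)\PP
  [3,6] S\(N\PP)   <
    [3,5] N   >
      [3,4] "often" : N/(S\PP)
      [4,5] "which" : S\PP
    [5,6] "bone" : (S\(N\PP))\N

N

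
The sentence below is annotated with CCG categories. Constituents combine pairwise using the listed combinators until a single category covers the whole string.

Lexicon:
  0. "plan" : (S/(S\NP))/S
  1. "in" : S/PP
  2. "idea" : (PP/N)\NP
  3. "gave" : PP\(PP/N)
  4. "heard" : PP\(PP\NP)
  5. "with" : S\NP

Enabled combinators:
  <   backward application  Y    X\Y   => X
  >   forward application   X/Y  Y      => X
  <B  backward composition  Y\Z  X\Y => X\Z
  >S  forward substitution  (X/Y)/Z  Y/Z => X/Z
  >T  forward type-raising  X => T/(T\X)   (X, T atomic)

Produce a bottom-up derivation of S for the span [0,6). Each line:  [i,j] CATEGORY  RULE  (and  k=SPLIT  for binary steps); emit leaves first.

[0,6] S   >
  [0,5] S/(S\NP)   >
    [0,1] "plan" : (S/(S\NP))/S
    [1,5] S   >
      [1,2] "in" : S/PP
      [2,5] PP   <
        [2,4] PP\NP   <B
          [2,3] "idea" : (PP/N)\NP
          [3,4] "gave" : PP\(PP/N)
        [4,5] "heard" : PP\(PP\NP)
  [5,6] "with" : S\NP

[0,1] (S/(S\NP))/S  lex  "plan"
[1,2] S/PP  lex  "in"
[2,3] (PP/N)\NP  lex  "idea"
[3,4] PP\(PP/N)  lex  "gave"
[2,4] PP\NP  <B  k=3
[4,5] PP\(PP\NP)  lex  "heard"
[2,5] PP  <  k=4
[1,5] S  >  k=2
[0,5] S/(S\NP)  >  k=1
[5,6] S\NP  lex  "with"
[0,6] S  >  k=5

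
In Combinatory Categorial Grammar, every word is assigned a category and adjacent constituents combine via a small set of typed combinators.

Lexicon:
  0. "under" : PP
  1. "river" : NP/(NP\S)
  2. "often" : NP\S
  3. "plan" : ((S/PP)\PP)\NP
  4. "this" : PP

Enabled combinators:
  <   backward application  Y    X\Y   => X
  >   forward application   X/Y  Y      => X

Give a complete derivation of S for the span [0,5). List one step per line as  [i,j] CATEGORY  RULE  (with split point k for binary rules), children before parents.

[0,5] S   >
  [0,4] S/PP   <
    [0,1] "under" : PP
    [1,4] (S/PP)\PP   <
      [1,3] NP   >
        [1,2] "river" : NP/(NP\S)
        [2,3] "often" : NP\S
      [3,4] "plan" : ((S/PP)\PP)\NP
  [4,5] "this" : PP

[0,1] PP  lex  "under"
[1,2] NP/(NP\S)  lex  "river"
[2,3] NP\S  lex  "often"
[1,3] NP  >  k=2
[3,4] ((S/PP)\PP)\NP  lex  "plan"
[1,4] (S/PP)\PP  <  k=3
[0,4] S/PP  <  k=1
[4,5] PP  lex  "this"
[0,5] S  >  k=4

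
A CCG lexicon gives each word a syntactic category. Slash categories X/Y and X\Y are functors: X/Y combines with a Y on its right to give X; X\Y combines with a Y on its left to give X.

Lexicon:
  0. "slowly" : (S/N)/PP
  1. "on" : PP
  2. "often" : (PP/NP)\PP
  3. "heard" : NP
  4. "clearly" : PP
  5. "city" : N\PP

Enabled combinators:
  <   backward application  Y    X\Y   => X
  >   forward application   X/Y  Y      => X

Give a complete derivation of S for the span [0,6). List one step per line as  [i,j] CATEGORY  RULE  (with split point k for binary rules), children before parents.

[0,1] (S/N)/PP  lex  "slowly"
[1,2] PP  lex  "on"
[2,3] (PP/NP)\PP  lex  "often"
[1,3] PP/NP  <  k=2
[3,4] NP  lex  "heard"
[1,4] PP  >  k=3
[0,4] S/N  >  k=1
[4,5] PP  lex  "clearly"
[5,6] N\PP  lex  "city"
[4,6] N  <  k=5
[0,6] S  >  k=4

[0,6] S   >
  [0,4] S/N   >
    [0,1] "slowly" : (S/N)/PP
    [1,4] PP   >
      [1,3] PP/NP   <
        [1,2] "on" : PP
        [2,3] "often" : (PP/NP)\PP
      [3,4] "heard" : NP
  [4,6] N   <
    [4,5] "clearly" : PP
    [5,6] "city" : N\PP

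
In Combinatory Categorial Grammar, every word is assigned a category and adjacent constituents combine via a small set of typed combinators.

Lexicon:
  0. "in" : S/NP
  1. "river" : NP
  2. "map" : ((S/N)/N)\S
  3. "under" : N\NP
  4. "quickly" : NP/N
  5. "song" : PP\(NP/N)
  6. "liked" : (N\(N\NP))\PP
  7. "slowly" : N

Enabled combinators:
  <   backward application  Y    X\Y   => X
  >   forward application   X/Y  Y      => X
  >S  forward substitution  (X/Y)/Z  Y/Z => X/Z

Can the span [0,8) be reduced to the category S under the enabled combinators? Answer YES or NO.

[0,8] S   >
  [0,7] S/N   >
    [0,3] (S/N)/N   <
      [0,2] S   >
        [0,1] "in" : S/NP
        [1,2] "river" : NP
      [2,3] "map" : ((S/N)/N)\S
    [3,7] N   <
      [3,4] "under" : N\NP
      [4,7] N\(N\NP)   <
        [4,6] PP   <
          [4,5] "quickly" : NP/N
          [5,6] "song" : PP\(NP/N)
        [6,7] "liked" : (N\(N\NP))\PP
  [7,8] "slowly" : N

YES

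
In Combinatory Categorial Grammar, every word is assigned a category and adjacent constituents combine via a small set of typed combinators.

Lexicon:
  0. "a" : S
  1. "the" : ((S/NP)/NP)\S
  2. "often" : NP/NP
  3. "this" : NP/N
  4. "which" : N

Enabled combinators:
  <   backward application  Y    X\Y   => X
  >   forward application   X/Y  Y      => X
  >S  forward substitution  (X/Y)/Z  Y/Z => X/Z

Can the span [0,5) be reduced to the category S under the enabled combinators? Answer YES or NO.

[0,5] S   >
  [0,3] S/NP   >S
    [0,2] (S/NP)/NP   <
      [0,1] "a" : S
      [1,2] "the" : ((S/NP)/NP)\S
    [2,3] "often" : NP/NP
  [3,5] NP   >
    [3,4] "this" : NP/N
    [4,5] "which" : N

YES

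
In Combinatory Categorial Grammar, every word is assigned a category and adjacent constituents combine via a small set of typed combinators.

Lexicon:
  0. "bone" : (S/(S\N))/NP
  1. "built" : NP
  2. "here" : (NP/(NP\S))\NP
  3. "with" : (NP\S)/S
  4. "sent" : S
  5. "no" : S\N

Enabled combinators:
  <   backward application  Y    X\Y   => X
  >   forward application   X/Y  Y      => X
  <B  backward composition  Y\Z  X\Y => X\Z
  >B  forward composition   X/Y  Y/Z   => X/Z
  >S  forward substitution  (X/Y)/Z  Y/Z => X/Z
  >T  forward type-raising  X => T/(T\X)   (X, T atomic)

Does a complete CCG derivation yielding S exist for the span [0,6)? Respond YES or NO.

YES

[0,6] S   >
  [0,5] S/(S\N)   >
    [0,1] "bone" : (S/(S\N))/NP
    [1,5] NP   >
      [1,3] NP/(NP\S)   <
        [1,2] "built" : NP
        [2,3] "here" : (NP/(NP\S))\NP
      [3,5] NP\S   >
        [3,4] "with" : (NP\S)/S
        [4,5] "sent" : S
  [5,6] "no" : S\N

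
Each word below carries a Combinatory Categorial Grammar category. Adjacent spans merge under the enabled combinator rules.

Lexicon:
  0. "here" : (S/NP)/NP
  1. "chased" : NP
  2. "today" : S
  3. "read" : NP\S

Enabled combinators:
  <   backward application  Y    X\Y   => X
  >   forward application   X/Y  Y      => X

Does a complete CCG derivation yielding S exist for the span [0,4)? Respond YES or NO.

YES

[0,4] S   >
  [0,2] S/NP   >
    [0,1] "here" : (S/NP)/NP
    [1,2] "chased" : NP
  [2,4] NP   <
    [2,3] "today" : S
    [3,4] "read" : NP\S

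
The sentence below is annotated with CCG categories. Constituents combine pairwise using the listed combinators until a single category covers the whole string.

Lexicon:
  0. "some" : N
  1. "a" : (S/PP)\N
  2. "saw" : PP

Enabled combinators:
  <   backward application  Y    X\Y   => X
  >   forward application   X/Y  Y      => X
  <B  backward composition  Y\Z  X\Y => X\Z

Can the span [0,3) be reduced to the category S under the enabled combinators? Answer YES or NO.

YES

[0,3] S   >
  [0,2] S/PP   <
    [0,1] "some" : N
    [1,2] "a" : (S/PP)\N
  [2,3] "saw" : PP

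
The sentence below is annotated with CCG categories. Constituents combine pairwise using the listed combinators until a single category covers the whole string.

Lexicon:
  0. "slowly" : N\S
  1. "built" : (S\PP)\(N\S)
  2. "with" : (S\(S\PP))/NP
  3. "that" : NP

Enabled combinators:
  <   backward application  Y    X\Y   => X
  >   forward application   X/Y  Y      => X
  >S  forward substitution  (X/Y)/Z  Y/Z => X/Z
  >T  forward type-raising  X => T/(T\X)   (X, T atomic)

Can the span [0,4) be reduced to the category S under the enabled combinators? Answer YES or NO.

YES

[0,4] S   <
  [0,2] S\PP   <
    [0,1] "slowly" : N\S
    [1,2] "built" : (S\PP)\(N\S)
  [2,4] S\(S\PP)   >
    [2,3] "with" : (S\(S\PP))/NP
    [3,4] "that" : NP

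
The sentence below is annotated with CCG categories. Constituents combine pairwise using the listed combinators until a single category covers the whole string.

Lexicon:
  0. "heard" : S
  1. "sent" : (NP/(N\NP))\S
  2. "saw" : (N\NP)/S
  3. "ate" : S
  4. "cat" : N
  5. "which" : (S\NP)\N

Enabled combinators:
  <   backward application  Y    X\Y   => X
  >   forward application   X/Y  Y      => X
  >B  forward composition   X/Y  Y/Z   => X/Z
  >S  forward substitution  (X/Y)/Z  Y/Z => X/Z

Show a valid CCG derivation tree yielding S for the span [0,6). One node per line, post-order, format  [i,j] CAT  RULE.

[0,6] S   <
  [0,4] NP   >
    [0,2] NP/(N\NP)   <
      [0,1] "heard" : S
      [1,2] "sent" : (NP/(N\NP))\S
    [2,4] N\NP   >
      [2,3] "saw" : (N\NP)/S
      [3,4] "ate" : S
  [4,6] S\NP   <
    [4,5] "cat" : N
    [5,6] "which" : (S\NP)\N

[0,1] S  lex  "heard"
[1,2] (NP/(N\NP))\S  lex  "sent"
[0,2] NP/(N\NP)  <  k=1
[2,3] (N\NP)/S  lex  "saw"
[3,4] S  lex  "ate"
[2,4] N\NP  >  k=3
[0,4] NP  >  k=2
[4,5] N  lex  "cat"
[5,6] (S\NP)\N  lex  "which"
[4,6] S\NP  <  k=5
[0,6] S  <  k=4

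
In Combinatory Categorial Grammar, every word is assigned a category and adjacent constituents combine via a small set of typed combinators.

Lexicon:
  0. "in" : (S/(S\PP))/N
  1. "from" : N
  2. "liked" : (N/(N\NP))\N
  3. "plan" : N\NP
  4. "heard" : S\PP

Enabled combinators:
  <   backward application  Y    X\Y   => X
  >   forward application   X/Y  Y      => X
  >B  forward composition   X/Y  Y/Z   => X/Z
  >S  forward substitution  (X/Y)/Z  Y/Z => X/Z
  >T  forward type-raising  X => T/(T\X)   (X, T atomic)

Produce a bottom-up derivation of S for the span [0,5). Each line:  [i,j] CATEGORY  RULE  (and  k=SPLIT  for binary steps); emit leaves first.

[0,5] S   >
  [0,4] S/(S\PP)   >
    [0,1] "in" : (S/(S\PP))/N
    [1,4] N   >
      [1,3] N/(N\NP)   <
        [1,2] "from" : N
        [2,3] "liked" : (N/(N\NP))\N
      [3,4] "plan" : N\NP
  [4,5] "heard" : S\PP

[0,1] (S/(S\PP))/N  lex  "in"
[1,2] N  lex  "from"
[2,3] (N/(N\NP))\N  lex  "liked"
[1,3] N/(N\NP)  <  k=2
[3,4] N\NP  lex  "plan"
[1,4] N  >  k=3
[0,4] S/(S\PP)  >  k=1
[4,5] S\PP  lex  "heard"
[0,5] S  >  k=4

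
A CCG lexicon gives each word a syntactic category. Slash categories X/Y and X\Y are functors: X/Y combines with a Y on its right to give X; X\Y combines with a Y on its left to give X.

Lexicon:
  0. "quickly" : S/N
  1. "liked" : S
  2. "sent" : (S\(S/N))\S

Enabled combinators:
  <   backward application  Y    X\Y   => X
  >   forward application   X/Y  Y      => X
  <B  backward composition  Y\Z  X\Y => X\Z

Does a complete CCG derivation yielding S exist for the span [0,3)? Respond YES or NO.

[0,3] S   <
  [0,1] "quickly" : S/N
  [1,3] S\(S/N)   <
    [1,2] "liked" : S
    [2,3] "sent" : (S\(S/N))\S

YES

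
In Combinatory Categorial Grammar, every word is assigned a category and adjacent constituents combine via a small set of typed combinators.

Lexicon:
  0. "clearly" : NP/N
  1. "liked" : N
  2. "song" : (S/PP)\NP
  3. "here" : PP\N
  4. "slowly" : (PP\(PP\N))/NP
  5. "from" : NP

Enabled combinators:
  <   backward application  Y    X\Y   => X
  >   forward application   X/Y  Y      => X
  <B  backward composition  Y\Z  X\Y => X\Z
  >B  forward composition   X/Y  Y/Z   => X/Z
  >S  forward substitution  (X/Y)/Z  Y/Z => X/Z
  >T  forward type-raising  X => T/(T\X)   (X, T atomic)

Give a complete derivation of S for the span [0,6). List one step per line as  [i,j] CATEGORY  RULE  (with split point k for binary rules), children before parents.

[0,6] S   >
  [0,3] S/PP   <
    [0,2] NP   >
      [0,1] "clearly" : NP/N
      [1,2] "liked" : N
    [2,3] "song" : (S/PP)\NP
  [3,6] PP   <
    [3,4] "here" : PP\N
    [4,6] PP\(PP\N)   >
      [4,5] "slowly" : (PP\(PP\N))/NP
      [5,6] "from" : NP

[0,1] NP/N  lex  "clearly"
[1,2] N  lex  "liked"
[0,2] NP  >  k=1
[2,3] (S/PP)\NP  lex  "song"
[0,3] S/PP  <  k=2
[3,4] PP\N  lex  "here"
[4,5] (PP\(PP\N))/NP  lex  "slowly"
[5,6] NP  lex  "from"
[4,6] PP\(PP\N)  >  k=5
[3,6] PP  <  k=4
[0,6] S  >  k=3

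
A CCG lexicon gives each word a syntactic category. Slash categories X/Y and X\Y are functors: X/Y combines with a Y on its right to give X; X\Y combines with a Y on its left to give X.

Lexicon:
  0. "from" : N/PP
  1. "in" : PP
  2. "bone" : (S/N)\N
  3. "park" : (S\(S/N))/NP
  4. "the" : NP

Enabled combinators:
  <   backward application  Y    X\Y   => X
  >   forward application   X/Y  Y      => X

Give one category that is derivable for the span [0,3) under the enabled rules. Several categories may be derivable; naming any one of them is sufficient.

S/N

[0,5] S   <
  [0,3] S/N   <
    [0,2] N   >
      [0,1] "from" : N/PP
      [1,2] "in" : PP
    [2,3] "bone" : (S/N)\N
  [3,5] S\(S/N)   >
    [3,4] "park" : (S\(S/N))/NP
    [4,5] "the" : NP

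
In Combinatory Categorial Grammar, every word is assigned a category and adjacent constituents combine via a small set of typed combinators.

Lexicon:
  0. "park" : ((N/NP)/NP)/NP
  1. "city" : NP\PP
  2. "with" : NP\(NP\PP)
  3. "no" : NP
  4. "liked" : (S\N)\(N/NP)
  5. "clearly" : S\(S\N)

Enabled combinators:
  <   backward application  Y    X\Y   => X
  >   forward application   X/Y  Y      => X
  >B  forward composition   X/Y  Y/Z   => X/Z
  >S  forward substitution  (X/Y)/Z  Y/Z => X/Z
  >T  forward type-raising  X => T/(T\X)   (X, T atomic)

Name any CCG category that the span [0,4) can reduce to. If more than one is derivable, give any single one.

N/NP

[0,6] S   <
  [0,5] S\N   <
    [0,4] N/NP   >
      [0,3] (N/NP)/NP   >
        [0,1] "park" : ((N/NP)/NP)/NP
        [1,3] NP   <
          [1,2] "city" : NP\PP
          [2,3] "with" : NP\(NP\PP)
      [3,4] "no" : NP
    [4,5] "liked" : (S\N)\(N/NP)
  [5,6] "clearly" : S\(S\N)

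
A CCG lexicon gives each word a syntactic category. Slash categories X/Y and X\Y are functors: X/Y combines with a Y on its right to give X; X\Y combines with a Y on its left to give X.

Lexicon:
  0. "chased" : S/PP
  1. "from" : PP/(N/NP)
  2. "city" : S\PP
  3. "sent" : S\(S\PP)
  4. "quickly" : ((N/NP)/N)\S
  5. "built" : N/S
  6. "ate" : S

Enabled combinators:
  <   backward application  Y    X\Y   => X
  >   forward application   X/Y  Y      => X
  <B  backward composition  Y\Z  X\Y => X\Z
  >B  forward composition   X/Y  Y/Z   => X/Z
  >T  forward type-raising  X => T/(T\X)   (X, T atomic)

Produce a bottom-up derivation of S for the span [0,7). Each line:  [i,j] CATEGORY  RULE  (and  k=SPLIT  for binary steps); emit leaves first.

[0,7] S   >
  [0,1] "chased" : S/PP
  [1,7] PP   >
    [1,2] "from" : PP/(N/NP)
    [2,7] N/NP   >
      [2,5] (N/NP)/N   <
        [2,4] S   <
          [2,3] "city" : S\PP
          [3,4] "sent" : S\(S\PP)
        [4,5] "quickly" : ((N/NP)/N)\S
      [5,7] N   >
        [5,6] "built" : N/S
        [6,7] "ate" : S

[0,1] S/PP  lex  "chased"
[1,2] PP/(N/NP)  lex  "from"
[2,3] S\PP  lex  "city"
[3,4] S\(S\PP)  lex  "sent"
[2,4] S  <  k=3
[4,5] ((N/NP)/N)\S  lex  "quickly"
[2,5] (N/NP)/N  <  k=4
[5,6] N/S  lex  "built"
[6,7] S  lex  "ate"
[5,7] N  >  k=6
[2,7] N/NP  >  k=5
[1,7] PP  >  k=2
[0,7] S  >  k=1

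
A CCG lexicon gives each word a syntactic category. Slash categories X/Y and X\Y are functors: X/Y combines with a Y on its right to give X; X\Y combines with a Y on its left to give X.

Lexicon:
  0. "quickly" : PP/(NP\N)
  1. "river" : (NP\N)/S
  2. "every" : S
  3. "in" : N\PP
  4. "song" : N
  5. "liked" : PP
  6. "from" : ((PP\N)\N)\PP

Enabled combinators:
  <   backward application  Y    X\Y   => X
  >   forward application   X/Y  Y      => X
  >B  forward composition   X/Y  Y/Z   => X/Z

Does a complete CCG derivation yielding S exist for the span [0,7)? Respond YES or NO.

NO

PP/(NP\N) (NP\N)/S S N\PP N PP ((PP\N)\N)\PP
CKY chart[0,7] = {PP}; S ∉ chart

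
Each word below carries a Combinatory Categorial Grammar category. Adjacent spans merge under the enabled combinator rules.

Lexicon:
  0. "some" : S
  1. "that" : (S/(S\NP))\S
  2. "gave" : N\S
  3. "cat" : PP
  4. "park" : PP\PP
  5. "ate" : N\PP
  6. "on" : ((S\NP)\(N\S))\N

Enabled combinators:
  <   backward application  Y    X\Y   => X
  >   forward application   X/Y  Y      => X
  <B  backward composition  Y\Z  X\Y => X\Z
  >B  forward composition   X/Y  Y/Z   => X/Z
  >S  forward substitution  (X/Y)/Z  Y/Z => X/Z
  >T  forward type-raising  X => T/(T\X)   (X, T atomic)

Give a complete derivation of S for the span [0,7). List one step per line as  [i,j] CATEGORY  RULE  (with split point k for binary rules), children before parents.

[0,1] S  lex  "some"
[1,2] (S/(S\NP))\S  lex  "that"
[0,2] S/(S\NP)  <  k=1
[2,3] N\S  lex  "gave"
[3,4] PP  lex  "cat"
[4,5] PP\PP  lex  "park"
[5,6] N\PP  lex  "ate"
[4,6] N\PP  <B  k=5
[3,6] N  <  k=4
[6,7] ((S\NP)\(N\S))\N  lex  "on"
[3,7] (S\NP)\(N\S)  <  k=6
[2,7] S\NP  <  k=3
[0,7] S  >  k=2

[0,7] S   >
  [0,2] S/(S\NP)   <
    [0,1] "some" : S
    [1,2] "that" : (S/(S\NP))\S
  [2,7] S\NP   <
    [2,3] "gave" : N\S
    [3,7] (S\NP)\(N\S)   <
      [3,6] N   <
        [3,4] "cat" : PP
        [4,6] N\PP   <B
          [4,5] "park" : PP\PP
          [5,6] "ate" : N\PP
      [6,7] "on" : ((S\NP)\(N\S))\N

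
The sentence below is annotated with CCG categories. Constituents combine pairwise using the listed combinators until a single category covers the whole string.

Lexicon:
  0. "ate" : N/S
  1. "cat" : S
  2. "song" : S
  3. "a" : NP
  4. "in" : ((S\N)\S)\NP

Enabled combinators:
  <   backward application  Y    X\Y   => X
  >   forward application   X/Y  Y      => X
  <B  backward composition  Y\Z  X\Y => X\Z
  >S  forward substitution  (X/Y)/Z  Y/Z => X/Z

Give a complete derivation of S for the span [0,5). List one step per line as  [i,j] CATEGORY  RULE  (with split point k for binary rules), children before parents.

[0,1] N/S  lex  "ate"
[1,2] S  lex  "cat"
[0,2] N  >  k=1
[2,3] S  lex  "song"
[3,4] NP  lex  "a"
[4,5] ((S\N)\S)\NP  lex  "in"
[3,5] (S\N)\S  <  k=4
[2,5] S\N  <  k=3
[0,5] S  <  k=2

[0,5] S   <
  [0,2] N   >
    [0,1] "ate" : N/S
    [1,2] "cat" : S
  [2,5] S\N   <
    [2,3] "song" : S
    [3,5] (S\N)\S   <
      [3,4] "a" : NP
      [4,5] "in" : ((S\N)\S)\NP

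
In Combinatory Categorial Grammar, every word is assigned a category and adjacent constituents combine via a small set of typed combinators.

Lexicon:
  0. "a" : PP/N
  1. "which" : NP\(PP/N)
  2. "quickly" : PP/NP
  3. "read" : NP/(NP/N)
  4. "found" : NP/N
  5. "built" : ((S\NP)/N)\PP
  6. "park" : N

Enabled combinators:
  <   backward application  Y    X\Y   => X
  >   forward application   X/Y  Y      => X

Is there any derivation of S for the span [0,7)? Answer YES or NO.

[0,7] S   <
  [0,2] NP   <
    [0,1] "a" : PP/N
    [1,2] "which" : NP\(PP/N)
  [2,7] S\NP   >
    [2,6] (S\NP)/N   <
      [2,5] PP   >
        [2,3] "quickly" : PP/NP
        [3,5] NP   >
          [3,4] "read" : NP/(NP/N)
          [4,5] "found" : NP/N
      [5,6] "built" : ((S\NP)/N)\PP
    [6,7] "park" : N

YES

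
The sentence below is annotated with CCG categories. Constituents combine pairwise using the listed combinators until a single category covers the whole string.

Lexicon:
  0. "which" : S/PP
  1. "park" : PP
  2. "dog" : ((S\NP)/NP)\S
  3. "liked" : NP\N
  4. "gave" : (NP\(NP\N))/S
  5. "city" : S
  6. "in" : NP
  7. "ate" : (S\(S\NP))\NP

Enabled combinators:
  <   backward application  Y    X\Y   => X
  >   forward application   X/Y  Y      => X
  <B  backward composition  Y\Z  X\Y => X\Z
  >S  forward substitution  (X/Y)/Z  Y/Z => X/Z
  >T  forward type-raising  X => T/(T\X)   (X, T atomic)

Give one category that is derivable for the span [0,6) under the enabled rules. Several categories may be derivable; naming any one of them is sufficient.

[0,8] S   <
  [0,6] S\NP   >
    [0,3] (S\NP)/NP   <
      [0,2] S   >
        [0,1] "which" : S/PP
        [1,2] "park" : PP
      [2,3] "dog" : ((S\NP)/NP)\S
    [3,6] NP   <
      [3,4] "liked" : NP\N
      [4,6] NP\(NP\N)   >
        [4,5] "gave" : (NP\(NP\N))/S
        [5,6] "city" : S
  [6,8] S\(S\NP)   <
    [6,7] "in" : NP
    [7,8] "ate" : (S\(S\NP))\NP

S\NP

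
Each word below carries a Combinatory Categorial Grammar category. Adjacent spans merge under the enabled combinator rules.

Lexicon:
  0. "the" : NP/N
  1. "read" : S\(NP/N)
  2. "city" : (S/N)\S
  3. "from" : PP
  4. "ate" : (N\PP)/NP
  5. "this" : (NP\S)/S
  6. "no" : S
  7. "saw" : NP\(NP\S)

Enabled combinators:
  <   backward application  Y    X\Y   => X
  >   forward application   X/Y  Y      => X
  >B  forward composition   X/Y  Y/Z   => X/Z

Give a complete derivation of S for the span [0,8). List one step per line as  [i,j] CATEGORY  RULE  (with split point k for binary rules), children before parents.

[0,8] S   >
  [0,3] S/N   <
    [0,2] S   <
      [0,1] "the" : NP/N
      [1,2] "read" : S\(NP/N)
    [2,3] "city" : (S/N)\S
  [3,8] N   <
    [3,4] "from" : PP
    [4,8] N\PP   >
      [4,5] "ate" : (N\PP)/NP
      [5,8] NP   <
        [5,7] NP\S   >
          [5,6] "this" : (NP\S)/S
          [6,7] "no" : S
        [7,8] "saw" : NP\(NP\S)

[0,1] NP/N  lex  "the"
[1,2] S\(NP/N)  lex  "read"
[0,2] S  <  k=1
[2,3] (S/N)\S  lex  "city"
[0,3] S/N  <  k=2
[3,4] PP  lex  "from"
[4,5] (N\PP)/NP  lex  "ate"
[5,6] (NP\S)/S  lex  "this"
[6,7] S  lex  "no"
[5,7] NP\S  >  k=6
[7,8] NP\(NP\S)  lex  "saw"
[5,8] NP  <  k=7
[4,8] N\PP  >  k=5
[3,8] N  <  k=4
[0,8] S  >  k=3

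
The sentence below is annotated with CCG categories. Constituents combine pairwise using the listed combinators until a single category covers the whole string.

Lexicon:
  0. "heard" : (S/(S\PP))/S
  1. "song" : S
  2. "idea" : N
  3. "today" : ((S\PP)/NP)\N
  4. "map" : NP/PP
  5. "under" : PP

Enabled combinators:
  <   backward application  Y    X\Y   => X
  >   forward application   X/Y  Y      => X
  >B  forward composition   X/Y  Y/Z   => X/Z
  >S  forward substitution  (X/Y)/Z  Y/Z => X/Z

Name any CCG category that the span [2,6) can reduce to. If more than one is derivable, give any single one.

[0,6] S   >
  [0,2] S/(S\PP)   >
    [0,1] "heard" : (S/(S\PP))/S
    [1,2] "song" : S
  [2,6] S\PP   >
    [2,4] (S\PP)/NP   <
      [2,3] "idea" : N
      [3,4] "today" : ((S\PP)/NP)\N
    [4,6] NP   >
      [4,5] "map" : NP/PP
      [5,6] "under" : PP

S\PP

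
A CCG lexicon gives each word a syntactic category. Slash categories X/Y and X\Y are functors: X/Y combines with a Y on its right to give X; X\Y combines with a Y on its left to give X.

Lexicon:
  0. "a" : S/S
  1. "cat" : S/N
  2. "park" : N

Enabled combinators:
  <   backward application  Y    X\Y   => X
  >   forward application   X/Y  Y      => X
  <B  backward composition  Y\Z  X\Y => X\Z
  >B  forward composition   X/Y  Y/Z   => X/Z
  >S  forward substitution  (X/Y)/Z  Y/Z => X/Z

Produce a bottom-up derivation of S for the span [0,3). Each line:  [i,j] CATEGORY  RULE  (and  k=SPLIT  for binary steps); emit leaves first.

[0,3] S   >
  [0,2] S/N   >B
    [0,1] "a" : S/S
    [1,2] "cat" : S/N
  [2,3] "park" : N

[0,1] S/S  lex  "a"
[1,2] S/N  lex  "cat"
[0,2] S/N  >B  k=1
[2,3] N  lex  "park"
[0,3] S  >  k=2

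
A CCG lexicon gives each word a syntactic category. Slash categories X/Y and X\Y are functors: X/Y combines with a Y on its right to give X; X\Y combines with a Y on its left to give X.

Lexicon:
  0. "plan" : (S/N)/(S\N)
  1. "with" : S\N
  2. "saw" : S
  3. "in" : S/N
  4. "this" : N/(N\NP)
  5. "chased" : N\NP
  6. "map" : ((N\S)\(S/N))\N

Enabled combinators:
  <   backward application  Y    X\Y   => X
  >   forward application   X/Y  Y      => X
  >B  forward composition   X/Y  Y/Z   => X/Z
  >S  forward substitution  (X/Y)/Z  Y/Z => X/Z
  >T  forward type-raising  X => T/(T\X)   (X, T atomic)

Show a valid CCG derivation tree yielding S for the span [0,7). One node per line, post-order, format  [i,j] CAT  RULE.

[0,7] S   >
  [0,2] S/N   >
    [0,1] "plan" : (S/N)/(S\N)
    [1,2] "with" : S\N
  [2,7] N   <
    [2,3] "saw" : S
    [3,7] N\S   <
      [3,4] "in" : S/N
      [4,7] (N\S)\(S/N)   <
        [4,6] N   >
          [4,5] "this" : N/(N\NP)
          [5,6] "chased" : N\NP
        [6,7] "map" : ((N\S)\(S/N))\N

[0,1] (S/N)/(S\N)  lex  "plan"
[1,2] S\N  lex  "with"
[0,2] S/N  >  k=1
[2,3] S  lex  "saw"
[3,4] S/N  lex  "in"
[4,5] N/(N\NP)  lex  "this"
[5,6] N\NP  lex  "chased"
[4,6] N  >  k=5
[6,7] ((N\S)\(S/N))\N  lex  "map"
[4,7] (N\S)\(S/N)  <  k=6
[3,7] N\S  <  k=4
[2,7] N  <  k=3
[0,7] S  >  k=2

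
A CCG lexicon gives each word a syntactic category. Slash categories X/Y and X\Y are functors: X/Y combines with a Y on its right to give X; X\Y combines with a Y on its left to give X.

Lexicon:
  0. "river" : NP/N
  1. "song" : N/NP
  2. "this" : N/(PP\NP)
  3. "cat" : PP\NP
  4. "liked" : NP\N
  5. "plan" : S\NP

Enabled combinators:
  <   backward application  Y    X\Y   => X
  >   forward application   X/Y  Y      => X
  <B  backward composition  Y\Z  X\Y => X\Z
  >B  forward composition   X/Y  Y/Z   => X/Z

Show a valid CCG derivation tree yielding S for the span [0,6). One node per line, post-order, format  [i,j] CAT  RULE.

[0,6] S   <
  [0,5] NP   >
    [0,1] "river" : NP/N
    [1,5] N   >
      [1,2] "song" : N/NP
      [2,5] NP   <
        [2,4] N   >
          [2,3] "this" : N/(PP\NP)
          [3,4] "cat" : PP\NP
        [4,5] "liked" : NP\N
  [5,6] "plan" : S\NP

[0,1] NP/N  lex  "river"
[1,2] N/NP  lex  "song"
[2,3] N/(PP\NP)  lex  "this"
[3,4] PP\NP  lex  "cat"
[2,4] N  >  k=3
[4,5] NP\N  lex  "liked"
[2,5] NP  <  k=4
[1,5] N  >  k=2
[0,5] NP  >  k=1
[5,6] S\NP  lex  "plan"
[0,6] S  <  k=5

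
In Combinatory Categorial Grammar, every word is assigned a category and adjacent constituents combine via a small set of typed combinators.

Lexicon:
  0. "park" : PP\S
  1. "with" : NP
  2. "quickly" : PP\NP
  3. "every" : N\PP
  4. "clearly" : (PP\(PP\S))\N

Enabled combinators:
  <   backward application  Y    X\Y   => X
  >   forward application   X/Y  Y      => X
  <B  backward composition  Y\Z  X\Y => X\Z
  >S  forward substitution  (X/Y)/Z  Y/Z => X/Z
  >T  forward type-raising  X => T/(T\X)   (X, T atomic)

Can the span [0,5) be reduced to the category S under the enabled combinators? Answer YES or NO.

NO

PP\S NP PP\NP N\PP (PP\(PP\S))\N
CKY chart[0,5] = {N/(N\PP), NP/(NP\PP), PP, PP/(PP\PP), S/(S\PP)}; S ∉ chart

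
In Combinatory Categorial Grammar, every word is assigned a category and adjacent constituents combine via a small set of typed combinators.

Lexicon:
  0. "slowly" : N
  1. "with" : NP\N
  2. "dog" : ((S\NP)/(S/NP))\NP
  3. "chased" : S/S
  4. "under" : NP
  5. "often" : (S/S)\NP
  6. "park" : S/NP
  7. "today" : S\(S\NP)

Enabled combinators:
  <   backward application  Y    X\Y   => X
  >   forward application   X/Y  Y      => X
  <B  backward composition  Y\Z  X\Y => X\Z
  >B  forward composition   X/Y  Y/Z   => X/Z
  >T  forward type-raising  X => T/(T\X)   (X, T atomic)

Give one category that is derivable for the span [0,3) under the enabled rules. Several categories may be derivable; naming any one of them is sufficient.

[0,8] S   <
  [0,7] S\NP   >
    [0,3] (S\NP)/(S/NP)   <
      [0,2] NP   >
        [0,1] NP/(NP\N)   >T
          [0,1] "slowly" : N
        [1,2] "with" : NP\N
      [2,3] "dog" : ((S\NP)/(S/NP))\NP
    [3,7] S/NP   >B
      [3,6] S/S   >B
        [3,4] "chased" : S/S
        [4,6] S/S   <
          [4,5] "under" : NP
          [5,6] "often" : (S/S)\NP
      [6,7] "park" : S/NP
  [7,8] "today" : S\(S\NP)

(S\NP)/(S/NP)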